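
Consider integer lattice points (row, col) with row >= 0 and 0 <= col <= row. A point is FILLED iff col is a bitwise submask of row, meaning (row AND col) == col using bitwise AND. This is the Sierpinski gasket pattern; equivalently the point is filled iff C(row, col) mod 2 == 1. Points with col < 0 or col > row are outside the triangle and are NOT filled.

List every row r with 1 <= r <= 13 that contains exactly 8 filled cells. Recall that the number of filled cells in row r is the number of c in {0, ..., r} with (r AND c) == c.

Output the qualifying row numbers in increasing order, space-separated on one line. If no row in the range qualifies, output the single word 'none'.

Row r has 2^popcount(r) filled cells, so we need popcount(r) = log2(8) = 3.
Scan r = 1..13 and keep those with exactly 3 one-bits:
r=1=1 popcount=1 -> skip
r=2=10 popcount=1 -> skip
r=3=11 popcount=2 -> skip
r=4=100 popcount=1 -> skip
r=5=101 popcount=2 -> skip
r=6=110 popcount=2 -> skip
r=7=111 popcount=3 -> KEEP
r=8=1000 popcount=1 -> skip
r=9=1001 popcount=2 -> skip
r=10=1010 popcount=2 -> skip
r=11=1011 popcount=3 -> KEEP
r=12=1100 popcount=2 -> skip
r=13=1101 popcount=3 -> KEEP
Kept rows: 7 11 13

Answer: 7 11 13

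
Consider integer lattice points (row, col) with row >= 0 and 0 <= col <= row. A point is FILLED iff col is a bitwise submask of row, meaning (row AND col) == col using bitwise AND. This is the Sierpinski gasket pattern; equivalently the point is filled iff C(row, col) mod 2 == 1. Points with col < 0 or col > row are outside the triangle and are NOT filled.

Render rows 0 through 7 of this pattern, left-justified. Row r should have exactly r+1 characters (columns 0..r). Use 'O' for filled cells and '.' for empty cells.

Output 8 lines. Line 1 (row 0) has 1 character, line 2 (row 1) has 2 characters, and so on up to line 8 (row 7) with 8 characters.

r0=0: O
r1=1: OO
r2=10: O.O
r3=11: OOOO
r4=100: O...O
r5=101: OO..OO
r6=110: O.O.O.O
r7=111: OOOOOOOO

Answer: O
OO
O.O
OOOO
O...O
OO..OO
O.O.O.O
OOOOOOOO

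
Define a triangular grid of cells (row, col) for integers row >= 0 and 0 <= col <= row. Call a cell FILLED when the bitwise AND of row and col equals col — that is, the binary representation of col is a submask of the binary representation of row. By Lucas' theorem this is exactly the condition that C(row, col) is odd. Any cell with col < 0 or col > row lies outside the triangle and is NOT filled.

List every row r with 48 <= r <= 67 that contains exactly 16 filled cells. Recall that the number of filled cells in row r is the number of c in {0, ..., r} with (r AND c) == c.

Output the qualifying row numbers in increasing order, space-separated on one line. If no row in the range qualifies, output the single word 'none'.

Answer: 51 53 54 57 58 60

Derivation:
Row r has 2^popcount(r) filled cells, so we need popcount(r) = log2(16) = 4.
Scan r = 48..67 and keep those with exactly 4 one-bits:
r=48=110000 popcount=2 -> skip
r=49=110001 popcount=3 -> skip
r=50=110010 popcount=3 -> skip
r=51=110011 popcount=4 -> KEEP
r=52=110100 popcount=3 -> skip
r=53=110101 popcount=4 -> KEEP
r=54=110110 popcount=4 -> KEEP
r=55=110111 popcount=5 -> skip
r=56=111000 popcount=3 -> skip
r=57=111001 popcount=4 -> KEEP
r=58=111010 popcount=4 -> KEEP
r=59=111011 popcount=5 -> skip
r=60=111100 popcount=4 -> KEEP
r=61=111101 popcount=5 -> skip
r=62=111110 popcount=5 -> skip
r=63=111111 popcount=6 -> skip
r=64=1000000 popcount=1 -> skip
r=65=1000001 popcount=2 -> skip
r=66=1000010 popcount=2 -> skip
r=67=1000011 popcount=3 -> skip
Kept rows: 51 53 54 57 58 60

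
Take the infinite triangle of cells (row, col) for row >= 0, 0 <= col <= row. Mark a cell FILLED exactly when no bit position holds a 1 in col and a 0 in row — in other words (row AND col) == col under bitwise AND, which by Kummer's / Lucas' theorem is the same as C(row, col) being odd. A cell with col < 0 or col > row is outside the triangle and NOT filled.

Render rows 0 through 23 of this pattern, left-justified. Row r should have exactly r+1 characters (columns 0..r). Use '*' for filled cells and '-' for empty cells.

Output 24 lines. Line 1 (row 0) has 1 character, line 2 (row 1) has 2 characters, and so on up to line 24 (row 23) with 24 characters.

Answer: *
**
*-*
****
*---*
**--**
*-*-*-*
********
*-------*
**------**
*-*-----*-*
****----****
*---*---*---*
**--**--**--**
*-*-*-*-*-*-*-*
****************
*---------------*
**--------------**
*-*-------------*-*
****------------****
*---*-----------*---*
**--**----------**--**
*-*-*-*---------*-*-*-*
********--------********

Derivation:
r0=0: *
r1=1: **
r2=10: *-*
r3=11: ****
r4=100: *---*
r5=101: **--**
r6=110: *-*-*-*
r7=111: ********
r8=1000: *-------*
r9=1001: **------**
r10=1010: *-*-----*-*
r11=1011: ****----****
r12=1100: *---*---*---*
r13=1101: **--**--**--**
r14=1110: *-*-*-*-*-*-*-*
r15=1111: ****************
r16=10000: *---------------*
r17=10001: **--------------**
r18=10010: *-*-------------*-*
r19=10011: ****------------****
r20=10100: *---*-----------*---*
r21=10101: **--**----------**--**
r22=10110: *-*-*-*---------*-*-*-*
r23=10111: ********--------********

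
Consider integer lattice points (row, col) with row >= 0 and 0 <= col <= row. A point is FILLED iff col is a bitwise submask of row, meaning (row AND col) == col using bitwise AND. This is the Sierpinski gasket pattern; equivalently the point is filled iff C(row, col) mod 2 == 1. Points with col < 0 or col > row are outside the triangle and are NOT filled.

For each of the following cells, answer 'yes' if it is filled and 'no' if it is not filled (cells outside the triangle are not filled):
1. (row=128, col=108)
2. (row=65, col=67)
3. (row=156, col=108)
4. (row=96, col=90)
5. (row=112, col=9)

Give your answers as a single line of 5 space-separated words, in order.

Answer: no no no no no

Derivation:
(128,108): row=0b10000000, col=0b1101100, row AND col = 0b0 = 0; 0 != 108 -> empty
(65,67): col outside [0, 65] -> not filled
(156,108): row=0b10011100, col=0b1101100, row AND col = 0b1100 = 12; 12 != 108 -> empty
(96,90): row=0b1100000, col=0b1011010, row AND col = 0b1000000 = 64; 64 != 90 -> empty
(112,9): row=0b1110000, col=0b1001, row AND col = 0b0 = 0; 0 != 9 -> empty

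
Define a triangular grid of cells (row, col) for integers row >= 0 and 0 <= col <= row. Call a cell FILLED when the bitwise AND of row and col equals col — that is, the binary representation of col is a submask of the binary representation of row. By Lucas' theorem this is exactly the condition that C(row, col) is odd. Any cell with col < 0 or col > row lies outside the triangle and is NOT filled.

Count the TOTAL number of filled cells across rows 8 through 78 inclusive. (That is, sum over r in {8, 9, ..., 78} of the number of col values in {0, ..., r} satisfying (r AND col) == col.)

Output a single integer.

r8=1000 pc1: +2 =2
r9=1001 pc2: +4 =6
r10=1010 pc2: +4 =10
r11=1011 pc3: +8 =18
r12=1100 pc2: +4 =22
r13=1101 pc3: +8 =30
r14=1110 pc3: +8 =38
r15=1111 pc4: +16 =54
r16=10000 pc1: +2 =56
r17=10001 pc2: +4 =60
r18=10010 pc2: +4 =64
r19=10011 pc3: +8 =72
r20=10100 pc2: +4 =76
r21=10101 pc3: +8 =84
r22=10110 pc3: +8 =92
r23=10111 pc4: +16 =108
r24=11000 pc2: +4 =112
r25=11001 pc3: +8 =120
r26=11010 pc3: +8 =128
r27=11011 pc4: +16 =144
r28=11100 pc3: +8 =152
r29=11101 pc4: +16 =168
r30=11110 pc4: +16 =184
r31=11111 pc5: +32 =216
r32=100000 pc1: +2 =218
r33=100001 pc2: +4 =222
r34=100010 pc2: +4 =226
r35=100011 pc3: +8 =234
r36=100100 pc2: +4 =238
r37=100101 pc3: +8 =246
r38=100110 pc3: +8 =254
r39=100111 pc4: +16 =270
r40=101000 pc2: +4 =274
r41=101001 pc3: +8 =282
r42=101010 pc3: +8 =290
r43=101011 pc4: +16 =306
r44=101100 pc3: +8 =314
r45=101101 pc4: +16 =330
r46=101110 pc4: +16 =346
r47=101111 pc5: +32 =378
r48=110000 pc2: +4 =382
r49=110001 pc3: +8 =390
r50=110010 pc3: +8 =398
r51=110011 pc4: +16 =414
r52=110100 pc3: +8 =422
r53=110101 pc4: +16 =438
r54=110110 pc4: +16 =454
r55=110111 pc5: +32 =486
r56=111000 pc3: +8 =494
r57=111001 pc4: +16 =510
r58=111010 pc4: +16 =526
r59=111011 pc5: +32 =558
r60=111100 pc4: +16 =574
r61=111101 pc5: +32 =606
r62=111110 pc5: +32 =638
r63=111111 pc6: +64 =702
r64=1000000 pc1: +2 =704
r65=1000001 pc2: +4 =708
r66=1000010 pc2: +4 =712
r67=1000011 pc3: +8 =720
r68=1000100 pc2: +4 =724
r69=1000101 pc3: +8 =732
r70=1000110 pc3: +8 =740
r71=1000111 pc4: +16 =756
r72=1001000 pc2: +4 =760
r73=1001001 pc3: +8 =768
r74=1001010 pc3: +8 =776
r75=1001011 pc4: +16 =792
r76=1001100 pc3: +8 =800
r77=1001101 pc4: +16 =816
r78=1001110 pc4: +16 =832

Answer: 832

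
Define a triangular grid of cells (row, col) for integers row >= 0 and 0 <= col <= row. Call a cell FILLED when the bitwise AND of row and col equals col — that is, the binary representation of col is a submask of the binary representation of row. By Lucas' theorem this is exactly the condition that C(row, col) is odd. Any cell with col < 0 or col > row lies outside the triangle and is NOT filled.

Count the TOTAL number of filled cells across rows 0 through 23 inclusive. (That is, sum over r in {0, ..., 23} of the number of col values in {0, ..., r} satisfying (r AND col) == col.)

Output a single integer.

Answer: 135

Derivation:
r0=0 pc0: +1 =1
r1=1 pc1: +2 =3
r2=10 pc1: +2 =5
r3=11 pc2: +4 =9
r4=100 pc1: +2 =11
r5=101 pc2: +4 =15
r6=110 pc2: +4 =19
r7=111 pc3: +8 =27
r8=1000 pc1: +2 =29
r9=1001 pc2: +4 =33
r10=1010 pc2: +4 =37
r11=1011 pc3: +8 =45
r12=1100 pc2: +4 =49
r13=1101 pc3: +8 =57
r14=1110 pc3: +8 =65
r15=1111 pc4: +16 =81
r16=10000 pc1: +2 =83
r17=10001 pc2: +4 =87
r18=10010 pc2: +4 =91
r19=10011 pc3: +8 =99
r20=10100 pc2: +4 =103
r21=10101 pc3: +8 =111
r22=10110 pc3: +8 =119
r23=10111 pc4: +16 =135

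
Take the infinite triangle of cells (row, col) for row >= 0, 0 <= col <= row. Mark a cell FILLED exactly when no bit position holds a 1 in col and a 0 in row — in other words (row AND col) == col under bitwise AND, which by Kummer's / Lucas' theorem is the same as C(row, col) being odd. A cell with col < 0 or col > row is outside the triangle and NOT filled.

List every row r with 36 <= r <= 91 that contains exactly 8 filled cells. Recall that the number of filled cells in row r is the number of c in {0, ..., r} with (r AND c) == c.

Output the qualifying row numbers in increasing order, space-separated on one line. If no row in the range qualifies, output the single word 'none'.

Row r has 2^popcount(r) filled cells, so we need popcount(r) = log2(8) = 3.
Scan r = 36..91 and keep those with exactly 3 one-bits:
r=36=100100 popcount=2 -> skip
r=37=100101 popcount=3 -> KEEP
r=38=100110 popcount=3 -> KEEP
r=39=100111 popcount=4 -> skip
r=40=101000 popcount=2 -> skip
r=41=101001 popcount=3 -> KEEP
r=42=101010 popcount=3 -> KEEP
r=43=101011 popcount=4 -> skip
r=44=101100 popcount=3 -> KEEP
r=45=101101 popcount=4 -> skip
r=46=101110 popcount=4 -> skip
r=47=101111 popcount=5 -> skip
r=48=110000 popcount=2 -> skip
r=49=110001 popcount=3 -> KEEP
r=50=110010 popcount=3 -> KEEP
r=51=110011 popcount=4 -> skip
r=52=110100 popcount=3 -> KEEP
r=53=110101 popcount=4 -> skip
r=54=110110 popcount=4 -> skip
r=55=110111 popcount=5 -> skip
r=56=111000 popcount=3 -> KEEP
r=57=111001 popcount=4 -> skip
r=58=111010 popcount=4 -> skip
r=59=111011 popcount=5 -> skip
r=60=111100 popcount=4 -> skip
r=61=111101 popcount=5 -> skip
r=62=111110 popcount=5 -> skip
r=63=111111 popcount=6 -> skip
r=64=1000000 popcount=1 -> skip
r=65=1000001 popcount=2 -> skip
r=66=1000010 popcount=2 -> skip
r=67=1000011 popcount=3 -> KEEP
r=68=1000100 popcount=2 -> skip
r=69=1000101 popcount=3 -> KEEP
r=70=1000110 popcount=3 -> KEEP
r=71=1000111 popcount=4 -> skip
r=72=1001000 popcount=2 -> skip
r=73=1001001 popcount=3 -> KEEP
r=74=1001010 popcount=3 -> KEEP
r=75=1001011 popcount=4 -> skip
r=76=1001100 popcount=3 -> KEEP
r=77=1001101 popcount=4 -> skip
r=78=1001110 popcount=4 -> skip
r=79=1001111 popcount=5 -> skip
r=80=1010000 popcount=2 -> skip
r=81=1010001 popcount=3 -> KEEP
r=82=1010010 popcount=3 -> KEEP
r=83=1010011 popcount=4 -> skip
r=84=1010100 popcount=3 -> KEEP
r=85=1010101 popcount=4 -> skip
r=86=1010110 popcount=4 -> skip
r=87=1010111 popcount=5 -> skip
r=88=1011000 popcount=3 -> KEEP
r=89=1011001 popcount=4 -> skip
r=90=1011010 popcount=4 -> skip
r=91=1011011 popcount=5 -> skip
Kept rows: 37 38 41 42 44 49 50 52 56 67 69 70 73 74 76 81 82 84 88

Answer: 37 38 41 42 44 49 50 52 56 67 69 70 73 74 76 81 82 84 88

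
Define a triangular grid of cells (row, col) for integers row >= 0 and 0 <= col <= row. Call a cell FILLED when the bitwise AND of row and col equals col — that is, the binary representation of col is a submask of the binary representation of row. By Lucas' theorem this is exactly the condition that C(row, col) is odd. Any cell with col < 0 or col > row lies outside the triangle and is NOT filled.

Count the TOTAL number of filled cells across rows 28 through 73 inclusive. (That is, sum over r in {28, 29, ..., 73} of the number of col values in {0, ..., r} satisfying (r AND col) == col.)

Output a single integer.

r28=11100 pc3: +8 =8
r29=11101 pc4: +16 =24
r30=11110 pc4: +16 =40
r31=11111 pc5: +32 =72
r32=100000 pc1: +2 =74
r33=100001 pc2: +4 =78
r34=100010 pc2: +4 =82
r35=100011 pc3: +8 =90
r36=100100 pc2: +4 =94
r37=100101 pc3: +8 =102
r38=100110 pc3: +8 =110
r39=100111 pc4: +16 =126
r40=101000 pc2: +4 =130
r41=101001 pc3: +8 =138
r42=101010 pc3: +8 =146
r43=101011 pc4: +16 =162
r44=101100 pc3: +8 =170
r45=101101 pc4: +16 =186
r46=101110 pc4: +16 =202
r47=101111 pc5: +32 =234
r48=110000 pc2: +4 =238
r49=110001 pc3: +8 =246
r50=110010 pc3: +8 =254
r51=110011 pc4: +16 =270
r52=110100 pc3: +8 =278
r53=110101 pc4: +16 =294
r54=110110 pc4: +16 =310
r55=110111 pc5: +32 =342
r56=111000 pc3: +8 =350
r57=111001 pc4: +16 =366
r58=111010 pc4: +16 =382
r59=111011 pc5: +32 =414
r60=111100 pc4: +16 =430
r61=111101 pc5: +32 =462
r62=111110 pc5: +32 =494
r63=111111 pc6: +64 =558
r64=1000000 pc1: +2 =560
r65=1000001 pc2: +4 =564
r66=1000010 pc2: +4 =568
r67=1000011 pc3: +8 =576
r68=1000100 pc2: +4 =580
r69=1000101 pc3: +8 =588
r70=1000110 pc3: +8 =596
r71=1000111 pc4: +16 =612
r72=1001000 pc2: +4 =616
r73=1001001 pc3: +8 =624

Answer: 624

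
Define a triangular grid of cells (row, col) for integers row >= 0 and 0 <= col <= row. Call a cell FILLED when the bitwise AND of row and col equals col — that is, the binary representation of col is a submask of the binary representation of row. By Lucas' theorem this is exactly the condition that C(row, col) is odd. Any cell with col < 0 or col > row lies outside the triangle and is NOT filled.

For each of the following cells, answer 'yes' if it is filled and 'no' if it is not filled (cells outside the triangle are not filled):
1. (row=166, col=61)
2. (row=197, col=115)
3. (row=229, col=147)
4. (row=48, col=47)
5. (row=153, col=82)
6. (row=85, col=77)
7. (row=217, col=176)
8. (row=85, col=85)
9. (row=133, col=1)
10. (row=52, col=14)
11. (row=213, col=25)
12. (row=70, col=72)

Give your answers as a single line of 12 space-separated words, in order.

(166,61): row=0b10100110, col=0b111101, row AND col = 0b100100 = 36; 36 != 61 -> empty
(197,115): row=0b11000101, col=0b1110011, row AND col = 0b1000001 = 65; 65 != 115 -> empty
(229,147): row=0b11100101, col=0b10010011, row AND col = 0b10000001 = 129; 129 != 147 -> empty
(48,47): row=0b110000, col=0b101111, row AND col = 0b100000 = 32; 32 != 47 -> empty
(153,82): row=0b10011001, col=0b1010010, row AND col = 0b10000 = 16; 16 != 82 -> empty
(85,77): row=0b1010101, col=0b1001101, row AND col = 0b1000101 = 69; 69 != 77 -> empty
(217,176): row=0b11011001, col=0b10110000, row AND col = 0b10010000 = 144; 144 != 176 -> empty
(85,85): row=0b1010101, col=0b1010101, row AND col = 0b1010101 = 85; 85 == 85 -> filled
(133,1): row=0b10000101, col=0b1, row AND col = 0b1 = 1; 1 == 1 -> filled
(52,14): row=0b110100, col=0b1110, row AND col = 0b100 = 4; 4 != 14 -> empty
(213,25): row=0b11010101, col=0b11001, row AND col = 0b10001 = 17; 17 != 25 -> empty
(70,72): col outside [0, 70] -> not filled

Answer: no no no no no no no yes yes no no no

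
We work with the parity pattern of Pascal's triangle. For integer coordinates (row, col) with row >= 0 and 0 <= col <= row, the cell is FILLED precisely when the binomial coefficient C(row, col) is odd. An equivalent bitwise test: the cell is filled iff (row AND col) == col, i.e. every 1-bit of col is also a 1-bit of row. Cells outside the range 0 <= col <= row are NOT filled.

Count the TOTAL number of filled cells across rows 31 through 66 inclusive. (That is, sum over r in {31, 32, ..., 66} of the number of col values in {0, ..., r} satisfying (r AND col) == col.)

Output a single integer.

Answer: 528

Derivation:
r31=11111 pc5: +32 =32
r32=100000 pc1: +2 =34
r33=100001 pc2: +4 =38
r34=100010 pc2: +4 =42
r35=100011 pc3: +8 =50
r36=100100 pc2: +4 =54
r37=100101 pc3: +8 =62
r38=100110 pc3: +8 =70
r39=100111 pc4: +16 =86
r40=101000 pc2: +4 =90
r41=101001 pc3: +8 =98
r42=101010 pc3: +8 =106
r43=101011 pc4: +16 =122
r44=101100 pc3: +8 =130
r45=101101 pc4: +16 =146
r46=101110 pc4: +16 =162
r47=101111 pc5: +32 =194
r48=110000 pc2: +4 =198
r49=110001 pc3: +8 =206
r50=110010 pc3: +8 =214
r51=110011 pc4: +16 =230
r52=110100 pc3: +8 =238
r53=110101 pc4: +16 =254
r54=110110 pc4: +16 =270
r55=110111 pc5: +32 =302
r56=111000 pc3: +8 =310
r57=111001 pc4: +16 =326
r58=111010 pc4: +16 =342
r59=111011 pc5: +32 =374
r60=111100 pc4: +16 =390
r61=111101 pc5: +32 =422
r62=111110 pc5: +32 =454
r63=111111 pc6: +64 =518
r64=1000000 pc1: +2 =520
r65=1000001 pc2: +4 =524
r66=1000010 pc2: +4 =528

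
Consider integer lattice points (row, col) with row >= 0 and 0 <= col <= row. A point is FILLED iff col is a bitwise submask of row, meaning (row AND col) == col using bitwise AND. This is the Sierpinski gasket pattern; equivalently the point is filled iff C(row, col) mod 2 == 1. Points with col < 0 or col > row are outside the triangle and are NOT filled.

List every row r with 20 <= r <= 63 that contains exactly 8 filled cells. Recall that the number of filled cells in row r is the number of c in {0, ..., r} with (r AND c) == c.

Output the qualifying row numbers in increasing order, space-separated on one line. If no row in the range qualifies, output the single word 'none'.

Row r has 2^popcount(r) filled cells, so we need popcount(r) = log2(8) = 3.
Scan r = 20..63 and keep those with exactly 3 one-bits:
r=20=10100 popcount=2 -> skip
r=21=10101 popcount=3 -> KEEP
r=22=10110 popcount=3 -> KEEP
r=23=10111 popcount=4 -> skip
r=24=11000 popcount=2 -> skip
r=25=11001 popcount=3 -> KEEP
r=26=11010 popcount=3 -> KEEP
r=27=11011 popcount=4 -> skip
r=28=11100 popcount=3 -> KEEP
r=29=11101 popcount=4 -> skip
r=30=11110 popcount=4 -> skip
r=31=11111 popcount=5 -> skip
r=32=100000 popcount=1 -> skip
r=33=100001 popcount=2 -> skip
r=34=100010 popcount=2 -> skip
r=35=100011 popcount=3 -> KEEP
r=36=100100 popcount=2 -> skip
r=37=100101 popcount=3 -> KEEP
r=38=100110 popcount=3 -> KEEP
r=39=100111 popcount=4 -> skip
r=40=101000 popcount=2 -> skip
r=41=101001 popcount=3 -> KEEP
r=42=101010 popcount=3 -> KEEP
r=43=101011 popcount=4 -> skip
r=44=101100 popcount=3 -> KEEP
r=45=101101 popcount=4 -> skip
r=46=101110 popcount=4 -> skip
r=47=101111 popcount=5 -> skip
r=48=110000 popcount=2 -> skip
r=49=110001 popcount=3 -> KEEP
r=50=110010 popcount=3 -> KEEP
r=51=110011 popcount=4 -> skip
r=52=110100 popcount=3 -> KEEP
r=53=110101 popcount=4 -> skip
r=54=110110 popcount=4 -> skip
r=55=110111 popcount=5 -> skip
r=56=111000 popcount=3 -> KEEP
r=57=111001 popcount=4 -> skip
r=58=111010 popcount=4 -> skip
r=59=111011 popcount=5 -> skip
r=60=111100 popcount=4 -> skip
r=61=111101 popcount=5 -> skip
r=62=111110 popcount=5 -> skip
r=63=111111 popcount=6 -> skip
Kept rows: 21 22 25 26 28 35 37 38 41 42 44 49 50 52 56

Answer: 21 22 25 26 28 35 37 38 41 42 44 49 50 52 56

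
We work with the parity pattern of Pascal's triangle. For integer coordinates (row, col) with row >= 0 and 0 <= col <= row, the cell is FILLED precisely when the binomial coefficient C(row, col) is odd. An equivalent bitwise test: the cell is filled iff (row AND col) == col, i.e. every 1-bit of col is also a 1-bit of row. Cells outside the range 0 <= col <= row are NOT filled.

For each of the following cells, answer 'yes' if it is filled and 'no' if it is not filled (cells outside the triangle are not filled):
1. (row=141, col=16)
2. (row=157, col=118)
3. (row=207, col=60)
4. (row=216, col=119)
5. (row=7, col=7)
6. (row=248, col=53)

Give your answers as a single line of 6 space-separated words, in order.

(141,16): row=0b10001101, col=0b10000, row AND col = 0b0 = 0; 0 != 16 -> empty
(157,118): row=0b10011101, col=0b1110110, row AND col = 0b10100 = 20; 20 != 118 -> empty
(207,60): row=0b11001111, col=0b111100, row AND col = 0b1100 = 12; 12 != 60 -> empty
(216,119): row=0b11011000, col=0b1110111, row AND col = 0b1010000 = 80; 80 != 119 -> empty
(7,7): row=0b111, col=0b111, row AND col = 0b111 = 7; 7 == 7 -> filled
(248,53): row=0b11111000, col=0b110101, row AND col = 0b110000 = 48; 48 != 53 -> empty

Answer: no no no no yes no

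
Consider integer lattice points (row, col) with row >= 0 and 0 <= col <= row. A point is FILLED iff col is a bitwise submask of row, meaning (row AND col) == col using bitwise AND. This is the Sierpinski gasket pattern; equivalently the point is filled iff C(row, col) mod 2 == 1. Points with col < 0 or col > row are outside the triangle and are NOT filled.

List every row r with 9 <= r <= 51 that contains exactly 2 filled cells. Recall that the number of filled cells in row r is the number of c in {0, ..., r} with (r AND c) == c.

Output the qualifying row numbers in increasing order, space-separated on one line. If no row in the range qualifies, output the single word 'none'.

Answer: 16 32

Derivation:
Row r has 2^popcount(r) filled cells, so we need popcount(r) = log2(2) = 1.
Scan r = 9..51 and keep those with exactly 1 one-bits:
r=9=1001 popcount=2 -> skip
r=10=1010 popcount=2 -> skip
r=11=1011 popcount=3 -> skip
r=12=1100 popcount=2 -> skip
r=13=1101 popcount=3 -> skip
r=14=1110 popcount=3 -> skip
r=15=1111 popcount=4 -> skip
r=16=10000 popcount=1 -> KEEP
r=17=10001 popcount=2 -> skip
r=18=10010 popcount=2 -> skip
r=19=10011 popcount=3 -> skip
r=20=10100 popcount=2 -> skip
r=21=10101 popcount=3 -> skip
r=22=10110 popcount=3 -> skip
r=23=10111 popcount=4 -> skip
r=24=11000 popcount=2 -> skip
r=25=11001 popcount=3 -> skip
r=26=11010 popcount=3 -> skip
r=27=11011 popcount=4 -> skip
r=28=11100 popcount=3 -> skip
r=29=11101 popcount=4 -> skip
r=30=11110 popcount=4 -> skip
r=31=11111 popcount=5 -> skip
r=32=100000 popcount=1 -> KEEP
r=33=100001 popcount=2 -> skip
r=34=100010 popcount=2 -> skip
r=35=100011 popcount=3 -> skip
r=36=100100 popcount=2 -> skip
r=37=100101 popcount=3 -> skip
r=38=100110 popcount=3 -> skip
r=39=100111 popcount=4 -> skip
r=40=101000 popcount=2 -> skip
r=41=101001 popcount=3 -> skip
r=42=101010 popcount=3 -> skip
r=43=101011 popcount=4 -> skip
r=44=101100 popcount=3 -> skip
r=45=101101 popcount=4 -> skip
r=46=101110 popcount=4 -> skip
r=47=101111 popcount=5 -> skip
r=48=110000 popcount=2 -> skip
r=49=110001 popcount=3 -> skip
r=50=110010 popcount=3 -> skip
r=51=110011 popcount=4 -> skip
Kept rows: 16 32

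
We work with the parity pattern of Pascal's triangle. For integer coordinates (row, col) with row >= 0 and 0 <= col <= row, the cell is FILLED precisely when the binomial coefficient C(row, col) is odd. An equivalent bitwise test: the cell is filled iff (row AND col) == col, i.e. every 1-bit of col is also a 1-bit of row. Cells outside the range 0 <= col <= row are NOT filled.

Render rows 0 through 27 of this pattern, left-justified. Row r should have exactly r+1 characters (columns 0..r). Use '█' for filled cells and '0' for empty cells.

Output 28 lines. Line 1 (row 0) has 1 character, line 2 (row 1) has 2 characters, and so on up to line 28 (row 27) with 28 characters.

r0=0: █
r1=1: ██
r2=10: █0█
r3=11: ████
r4=100: █000█
r5=101: ██00██
r6=110: █0█0█0█
r7=111: ████████
r8=1000: █0000000█
r9=1001: ██000000██
r10=1010: █0█00000█0█
r11=1011: ████0000████
r12=1100: █000█000█000█
r13=1101: ██00██00██00██
r14=1110: █0█0█0█0█0█0█0█
r15=1111: ████████████████
r16=10000: █000000000000000█
r17=10001: ██00000000000000██
r18=10010: █0█0000000000000█0█
r19=10011: ████000000000000████
r20=10100: █000█00000000000█000█
r21=10101: ██00██0000000000██00██
r22=10110: █0█0█0█000000000█0█0█0█
r23=10111: ████████00000000████████
r24=11000: █0000000█0000000█0000000█
r25=11001: ██000000██000000██000000██
r26=11010: █0█00000█0█00000█0█00000█0█
r27=11011: ████0000████0000████0000████

Answer: █
██
█0█
████
█000█
██00██
█0█0█0█
████████
█0000000█
██000000██
█0█00000█0█
████0000████
█000█000█000█
██00██00██00██
█0█0█0█0█0█0█0█
████████████████
█000000000000000█
██00000000000000██
█0█0000000000000█0█
████000000000000████
█000█00000000000█000█
██00██0000000000██00██
█0█0█0█000000000█0█0█0█
████████00000000████████
█0000000█0000000█0000000█
██000000██000000██000000██
█0█00000█0█00000█0█00000█0█
████0000████0000████0000████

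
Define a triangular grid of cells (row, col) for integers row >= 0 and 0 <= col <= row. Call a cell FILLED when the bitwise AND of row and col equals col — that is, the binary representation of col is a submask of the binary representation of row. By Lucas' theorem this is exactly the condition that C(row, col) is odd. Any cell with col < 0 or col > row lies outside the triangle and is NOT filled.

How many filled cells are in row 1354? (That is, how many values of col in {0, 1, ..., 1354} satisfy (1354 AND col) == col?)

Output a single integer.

Answer: 32

Derivation:
1354 in binary = 10101001010
popcount(1354) = number of 1-bits in 10101001010 = 5
A col c satisfies (1354 AND c) == c iff every set bit of c is also set in 1354; each of the 5 set bits of 1354 can independently be on or off in c.
count = 2^5 = 32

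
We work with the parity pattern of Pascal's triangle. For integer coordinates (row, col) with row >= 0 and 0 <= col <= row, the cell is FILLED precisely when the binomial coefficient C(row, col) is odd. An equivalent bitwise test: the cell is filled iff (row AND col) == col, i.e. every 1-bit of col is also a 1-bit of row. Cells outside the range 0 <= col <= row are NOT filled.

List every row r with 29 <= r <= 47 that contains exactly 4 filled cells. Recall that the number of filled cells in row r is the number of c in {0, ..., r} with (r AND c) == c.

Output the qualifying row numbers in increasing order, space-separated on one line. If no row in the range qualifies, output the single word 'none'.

Answer: 33 34 36 40

Derivation:
Row r has 2^popcount(r) filled cells, so we need popcount(r) = log2(4) = 2.
Scan r = 29..47 and keep those with exactly 2 one-bits:
r=29=11101 popcount=4 -> skip
r=30=11110 popcount=4 -> skip
r=31=11111 popcount=5 -> skip
r=32=100000 popcount=1 -> skip
r=33=100001 popcount=2 -> KEEP
r=34=100010 popcount=2 -> KEEP
r=35=100011 popcount=3 -> skip
r=36=100100 popcount=2 -> KEEP
r=37=100101 popcount=3 -> skip
r=38=100110 popcount=3 -> skip
r=39=100111 popcount=4 -> skip
r=40=101000 popcount=2 -> KEEP
r=41=101001 popcount=3 -> skip
r=42=101010 popcount=3 -> skip
r=43=101011 popcount=4 -> skip
r=44=101100 popcount=3 -> skip
r=45=101101 popcount=4 -> skip
r=46=101110 popcount=4 -> skip
r=47=101111 popcount=5 -> skip
Kept rows: 33 34 36 40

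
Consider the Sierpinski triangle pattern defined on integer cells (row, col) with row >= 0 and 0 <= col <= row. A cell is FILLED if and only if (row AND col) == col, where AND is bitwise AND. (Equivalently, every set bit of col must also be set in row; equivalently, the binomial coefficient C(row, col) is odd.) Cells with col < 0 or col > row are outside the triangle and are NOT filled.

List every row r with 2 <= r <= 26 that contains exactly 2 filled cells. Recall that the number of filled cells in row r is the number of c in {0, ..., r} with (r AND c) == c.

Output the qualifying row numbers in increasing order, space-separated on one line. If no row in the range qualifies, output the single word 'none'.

Answer: 2 4 8 16

Derivation:
Row r has 2^popcount(r) filled cells, so we need popcount(r) = log2(2) = 1.
Scan r = 2..26 and keep those with exactly 1 one-bits:
r=2=10 popcount=1 -> KEEP
r=3=11 popcount=2 -> skip
r=4=100 popcount=1 -> KEEP
r=5=101 popcount=2 -> skip
r=6=110 popcount=2 -> skip
r=7=111 popcount=3 -> skip
r=8=1000 popcount=1 -> KEEP
r=9=1001 popcount=2 -> skip
r=10=1010 popcount=2 -> skip
r=11=1011 popcount=3 -> skip
r=12=1100 popcount=2 -> skip
r=13=1101 popcount=3 -> skip
r=14=1110 popcount=3 -> skip
r=15=1111 popcount=4 -> skip
r=16=10000 popcount=1 -> KEEP
r=17=10001 popcount=2 -> skip
r=18=10010 popcount=2 -> skip
r=19=10011 popcount=3 -> skip
r=20=10100 popcount=2 -> skip
r=21=10101 popcount=3 -> skip
r=22=10110 popcount=3 -> skip
r=23=10111 popcount=4 -> skip
r=24=11000 popcount=2 -> skip
r=25=11001 popcount=3 -> skip
r=26=11010 popcount=3 -> skip
Kept rows: 2 4 8 16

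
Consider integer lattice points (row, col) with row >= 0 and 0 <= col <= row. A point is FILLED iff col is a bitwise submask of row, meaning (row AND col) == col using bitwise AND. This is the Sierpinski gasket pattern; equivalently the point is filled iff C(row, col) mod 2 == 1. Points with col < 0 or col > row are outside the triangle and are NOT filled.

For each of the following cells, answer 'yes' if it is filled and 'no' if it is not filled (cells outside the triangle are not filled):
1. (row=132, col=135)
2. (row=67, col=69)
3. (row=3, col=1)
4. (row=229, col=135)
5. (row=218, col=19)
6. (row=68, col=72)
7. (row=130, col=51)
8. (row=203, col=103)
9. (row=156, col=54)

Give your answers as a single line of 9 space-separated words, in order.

Answer: no no yes no no no no no no

Derivation:
(132,135): col outside [0, 132] -> not filled
(67,69): col outside [0, 67] -> not filled
(3,1): row=0b11, col=0b1, row AND col = 0b1 = 1; 1 == 1 -> filled
(229,135): row=0b11100101, col=0b10000111, row AND col = 0b10000101 = 133; 133 != 135 -> empty
(218,19): row=0b11011010, col=0b10011, row AND col = 0b10010 = 18; 18 != 19 -> empty
(68,72): col outside [0, 68] -> not filled
(130,51): row=0b10000010, col=0b110011, row AND col = 0b10 = 2; 2 != 51 -> empty
(203,103): row=0b11001011, col=0b1100111, row AND col = 0b1000011 = 67; 67 != 103 -> empty
(156,54): row=0b10011100, col=0b110110, row AND col = 0b10100 = 20; 20 != 54 -> empty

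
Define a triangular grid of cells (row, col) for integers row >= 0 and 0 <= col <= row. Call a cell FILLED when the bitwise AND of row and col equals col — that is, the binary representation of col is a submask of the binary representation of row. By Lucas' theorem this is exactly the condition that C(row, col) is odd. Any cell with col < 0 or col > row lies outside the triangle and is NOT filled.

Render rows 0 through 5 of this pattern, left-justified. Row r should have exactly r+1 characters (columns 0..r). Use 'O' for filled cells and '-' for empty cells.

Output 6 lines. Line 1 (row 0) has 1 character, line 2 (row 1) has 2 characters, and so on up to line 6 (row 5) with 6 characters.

Answer: O
OO
O-O
OOOO
O---O
OO--OO

Derivation:
r0=0: O
r1=1: OO
r2=10: O-O
r3=11: OOOO
r4=100: O---O
r5=101: OO--OO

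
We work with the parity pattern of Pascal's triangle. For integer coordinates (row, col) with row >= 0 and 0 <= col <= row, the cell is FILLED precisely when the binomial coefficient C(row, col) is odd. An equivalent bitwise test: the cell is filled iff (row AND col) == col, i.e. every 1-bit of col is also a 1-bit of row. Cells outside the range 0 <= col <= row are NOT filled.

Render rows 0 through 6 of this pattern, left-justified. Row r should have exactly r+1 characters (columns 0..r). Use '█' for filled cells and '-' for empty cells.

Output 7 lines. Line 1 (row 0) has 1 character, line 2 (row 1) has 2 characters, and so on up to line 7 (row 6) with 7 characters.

r0=0: █
r1=1: ██
r2=10: █-█
r3=11: ████
r4=100: █---█
r5=101: ██--██
r6=110: █-█-█-█

Answer: █
██
█-█
████
█---█
██--██
█-█-█-█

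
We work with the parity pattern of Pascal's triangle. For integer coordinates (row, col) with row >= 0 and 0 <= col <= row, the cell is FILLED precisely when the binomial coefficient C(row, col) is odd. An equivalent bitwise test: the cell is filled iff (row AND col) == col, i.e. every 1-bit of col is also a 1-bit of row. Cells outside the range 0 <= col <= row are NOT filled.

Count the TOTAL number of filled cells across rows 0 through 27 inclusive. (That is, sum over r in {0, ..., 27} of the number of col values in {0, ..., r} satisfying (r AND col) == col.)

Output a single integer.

Answer: 171

Derivation:
r0=0 pc0: +1 =1
r1=1 pc1: +2 =3
r2=10 pc1: +2 =5
r3=11 pc2: +4 =9
r4=100 pc1: +2 =11
r5=101 pc2: +4 =15
r6=110 pc2: +4 =19
r7=111 pc3: +8 =27
r8=1000 pc1: +2 =29
r9=1001 pc2: +4 =33
r10=1010 pc2: +4 =37
r11=1011 pc3: +8 =45
r12=1100 pc2: +4 =49
r13=1101 pc3: +8 =57
r14=1110 pc3: +8 =65
r15=1111 pc4: +16 =81
r16=10000 pc1: +2 =83
r17=10001 pc2: +4 =87
r18=10010 pc2: +4 =91
r19=10011 pc3: +8 =99
r20=10100 pc2: +4 =103
r21=10101 pc3: +8 =111
r22=10110 pc3: +8 =119
r23=10111 pc4: +16 =135
r24=11000 pc2: +4 =139
r25=11001 pc3: +8 =147
r26=11010 pc3: +8 =155
r27=11011 pc4: +16 =171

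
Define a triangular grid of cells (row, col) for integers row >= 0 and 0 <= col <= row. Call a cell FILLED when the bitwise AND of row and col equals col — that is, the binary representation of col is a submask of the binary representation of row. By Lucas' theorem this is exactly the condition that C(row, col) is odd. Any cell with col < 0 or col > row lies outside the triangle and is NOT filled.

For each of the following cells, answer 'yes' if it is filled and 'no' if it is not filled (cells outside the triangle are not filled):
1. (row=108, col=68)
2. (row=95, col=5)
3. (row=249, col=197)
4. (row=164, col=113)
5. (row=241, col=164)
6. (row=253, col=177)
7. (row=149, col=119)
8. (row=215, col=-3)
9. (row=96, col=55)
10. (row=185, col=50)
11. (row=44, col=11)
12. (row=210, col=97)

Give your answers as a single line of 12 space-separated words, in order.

Answer: yes yes no no no yes no no no no no no

Derivation:
(108,68): row=0b1101100, col=0b1000100, row AND col = 0b1000100 = 68; 68 == 68 -> filled
(95,5): row=0b1011111, col=0b101, row AND col = 0b101 = 5; 5 == 5 -> filled
(249,197): row=0b11111001, col=0b11000101, row AND col = 0b11000001 = 193; 193 != 197 -> empty
(164,113): row=0b10100100, col=0b1110001, row AND col = 0b100000 = 32; 32 != 113 -> empty
(241,164): row=0b11110001, col=0b10100100, row AND col = 0b10100000 = 160; 160 != 164 -> empty
(253,177): row=0b11111101, col=0b10110001, row AND col = 0b10110001 = 177; 177 == 177 -> filled
(149,119): row=0b10010101, col=0b1110111, row AND col = 0b10101 = 21; 21 != 119 -> empty
(215,-3): col outside [0, 215] -> not filled
(96,55): row=0b1100000, col=0b110111, row AND col = 0b100000 = 32; 32 != 55 -> empty
(185,50): row=0b10111001, col=0b110010, row AND col = 0b110000 = 48; 48 != 50 -> empty
(44,11): row=0b101100, col=0b1011, row AND col = 0b1000 = 8; 8 != 11 -> empty
(210,97): row=0b11010010, col=0b1100001, row AND col = 0b1000000 = 64; 64 != 97 -> empty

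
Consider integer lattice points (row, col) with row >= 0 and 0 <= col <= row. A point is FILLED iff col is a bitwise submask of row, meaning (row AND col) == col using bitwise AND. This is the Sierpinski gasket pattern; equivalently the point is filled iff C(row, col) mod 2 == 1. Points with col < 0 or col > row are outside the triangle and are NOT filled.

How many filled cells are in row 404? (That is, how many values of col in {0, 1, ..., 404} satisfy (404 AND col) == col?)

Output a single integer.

Answer: 16

Derivation:
404 in binary = 110010100
popcount(404) = number of 1-bits in 110010100 = 4
A col c satisfies (404 AND c) == c iff every set bit of c is also set in 404; each of the 4 set bits of 404 can independently be on or off in c.
count = 2^4 = 16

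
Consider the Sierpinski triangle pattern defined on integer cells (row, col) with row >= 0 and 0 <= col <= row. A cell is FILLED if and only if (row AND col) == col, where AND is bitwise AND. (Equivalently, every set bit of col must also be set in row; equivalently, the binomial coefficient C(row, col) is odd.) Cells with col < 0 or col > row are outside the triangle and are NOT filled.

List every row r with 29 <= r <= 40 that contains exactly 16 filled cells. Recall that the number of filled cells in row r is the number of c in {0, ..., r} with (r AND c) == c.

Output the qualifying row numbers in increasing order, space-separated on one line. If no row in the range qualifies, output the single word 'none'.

Row r has 2^popcount(r) filled cells, so we need popcount(r) = log2(16) = 4.
Scan r = 29..40 and keep those with exactly 4 one-bits:
r=29=11101 popcount=4 -> KEEP
r=30=11110 popcount=4 -> KEEP
r=31=11111 popcount=5 -> skip
r=32=100000 popcount=1 -> skip
r=33=100001 popcount=2 -> skip
r=34=100010 popcount=2 -> skip
r=35=100011 popcount=3 -> skip
r=36=100100 popcount=2 -> skip
r=37=100101 popcount=3 -> skip
r=38=100110 popcount=3 -> skip
r=39=100111 popcount=4 -> KEEP
r=40=101000 popcount=2 -> skip
Kept rows: 29 30 39

Answer: 29 30 39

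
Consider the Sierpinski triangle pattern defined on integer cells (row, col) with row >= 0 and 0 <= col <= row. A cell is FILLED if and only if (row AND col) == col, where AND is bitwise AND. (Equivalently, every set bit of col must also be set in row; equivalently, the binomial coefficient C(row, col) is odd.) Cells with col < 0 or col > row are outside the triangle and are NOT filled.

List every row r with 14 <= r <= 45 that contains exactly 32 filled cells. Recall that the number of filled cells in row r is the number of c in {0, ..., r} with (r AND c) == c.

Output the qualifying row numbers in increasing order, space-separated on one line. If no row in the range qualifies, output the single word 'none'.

Row r has 2^popcount(r) filled cells, so we need popcount(r) = log2(32) = 5.
Scan r = 14..45 and keep those with exactly 5 one-bits:
r=14=1110 popcount=3 -> skip
r=15=1111 popcount=4 -> skip
r=16=10000 popcount=1 -> skip
r=17=10001 popcount=2 -> skip
r=18=10010 popcount=2 -> skip
r=19=10011 popcount=3 -> skip
r=20=10100 popcount=2 -> skip
r=21=10101 popcount=3 -> skip
r=22=10110 popcount=3 -> skip
r=23=10111 popcount=4 -> skip
r=24=11000 popcount=2 -> skip
r=25=11001 popcount=3 -> skip
r=26=11010 popcount=3 -> skip
r=27=11011 popcount=4 -> skip
r=28=11100 popcount=3 -> skip
r=29=11101 popcount=4 -> skip
r=30=11110 popcount=4 -> skip
r=31=11111 popcount=5 -> KEEP
r=32=100000 popcount=1 -> skip
r=33=100001 popcount=2 -> skip
r=34=100010 popcount=2 -> skip
r=35=100011 popcount=3 -> skip
r=36=100100 popcount=2 -> skip
r=37=100101 popcount=3 -> skip
r=38=100110 popcount=3 -> skip
r=39=100111 popcount=4 -> skip
r=40=101000 popcount=2 -> skip
r=41=101001 popcount=3 -> skip
r=42=101010 popcount=3 -> skip
r=43=101011 popcount=4 -> skip
r=44=101100 popcount=3 -> skip
r=45=101101 popcount=4 -> skip
Kept rows: 31

Answer: 31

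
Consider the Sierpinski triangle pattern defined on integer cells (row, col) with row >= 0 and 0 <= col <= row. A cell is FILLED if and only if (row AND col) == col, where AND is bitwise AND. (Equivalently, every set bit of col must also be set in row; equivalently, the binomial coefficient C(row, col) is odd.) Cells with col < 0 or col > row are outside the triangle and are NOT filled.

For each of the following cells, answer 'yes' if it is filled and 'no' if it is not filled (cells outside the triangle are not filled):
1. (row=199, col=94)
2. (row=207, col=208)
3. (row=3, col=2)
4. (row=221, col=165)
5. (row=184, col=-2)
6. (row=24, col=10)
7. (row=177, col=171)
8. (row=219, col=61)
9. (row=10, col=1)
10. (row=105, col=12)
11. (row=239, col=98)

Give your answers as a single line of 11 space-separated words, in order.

Answer: no no yes no no no no no no no yes

Derivation:
(199,94): row=0b11000111, col=0b1011110, row AND col = 0b1000110 = 70; 70 != 94 -> empty
(207,208): col outside [0, 207] -> not filled
(3,2): row=0b11, col=0b10, row AND col = 0b10 = 2; 2 == 2 -> filled
(221,165): row=0b11011101, col=0b10100101, row AND col = 0b10000101 = 133; 133 != 165 -> empty
(184,-2): col outside [0, 184] -> not filled
(24,10): row=0b11000, col=0b1010, row AND col = 0b1000 = 8; 8 != 10 -> empty
(177,171): row=0b10110001, col=0b10101011, row AND col = 0b10100001 = 161; 161 != 171 -> empty
(219,61): row=0b11011011, col=0b111101, row AND col = 0b11001 = 25; 25 != 61 -> empty
(10,1): row=0b1010, col=0b1, row AND col = 0b0 = 0; 0 != 1 -> empty
(105,12): row=0b1101001, col=0b1100, row AND col = 0b1000 = 8; 8 != 12 -> empty
(239,98): row=0b11101111, col=0b1100010, row AND col = 0b1100010 = 98; 98 == 98 -> filled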